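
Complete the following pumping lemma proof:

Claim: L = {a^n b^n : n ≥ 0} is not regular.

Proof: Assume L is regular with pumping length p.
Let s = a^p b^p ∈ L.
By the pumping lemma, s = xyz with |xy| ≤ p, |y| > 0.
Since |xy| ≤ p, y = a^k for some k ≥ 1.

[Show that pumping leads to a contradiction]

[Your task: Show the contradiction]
Consider xy²z = a^(p+k) b^p.

Since k ≥ 1, we have p + k > p.
So xy²z has more a's than b's: (p+k) a's vs p b's.
This means xy²z ∉ L because a^n b^n requires equal counts.

This contradicts the pumping lemma which states xy²z ∈ L.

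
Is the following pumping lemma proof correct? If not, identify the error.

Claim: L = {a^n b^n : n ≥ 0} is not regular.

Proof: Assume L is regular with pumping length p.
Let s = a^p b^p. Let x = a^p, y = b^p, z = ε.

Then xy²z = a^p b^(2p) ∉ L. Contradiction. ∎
The proof is INCORRECT.

Error: The decomposition violates |xy| ≤ p.
With x = a^p and y = b^p, we have |xy| = 2p > p.
The pumping lemma requires |xy| ≤ p, so y must be within the first p characters.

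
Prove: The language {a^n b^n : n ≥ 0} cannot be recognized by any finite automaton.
Assume for contradiction that L is regular, and let p ≥ 1 be the pumping length given by the pumping lemma.
Choose s = a^p b^p. Then s ∈ L and |s| = 2p ≥ p.
By the pumping lemma, s = xyz for some x, y, z with |xy| ≤ p, |y| ≥ 1, and xy^i z ∈ L for every i ≥ 0.
Since |xy| ≤ p and the first p symbols of s are all a's, we must have y = a^k for some k with 1 ≤ k ≤ p.

Take i = 0: xy⁰z = a^(p − k) b^p.
This string has p − k a's but p b's, and p − k < p because k ≥ 1. So xy⁰z ∉ L.

This contradicts the pumping lemma, which requires xy^i z ∈ L for all i ≥ 0.
Hence L = {a^n b^n : n ≥ 0} is not regular. ∎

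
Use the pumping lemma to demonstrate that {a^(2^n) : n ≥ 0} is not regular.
Assume for contradiction that L is regular, and let p ≥ 1 be the pumping length given by the pumping lemma.
Choose s = a^(2^p). Then s ∈ L and |s| = 2^p ≥ p.
By the pumping lemma, s = xyz for some x, y, z with |xy| ≤ p, |y| ≥ 1, and xy^i z ∈ L for every i ≥ 0.
Here y = a^k for some k with 1 ≤ k ≤ |xy| ≤ p, and p < 2^p.

Take i = 2: |xy²z| = 2^p + k.
Now 2^p < 2^p + k ≤ 2^p + p < 2^p + 2^p = 2^(p+1).
So |xy²z| lies strictly between the consecutive powers of two 2^p and 2^(p+1), hence is not a power of 2, and xy²z ∉ L.

This contradicts the pumping lemma, which requires xy^i z ∈ L for all i ≥ 0.
Hence L = {a^(2^n) : n ≥ 0} is not regular. ∎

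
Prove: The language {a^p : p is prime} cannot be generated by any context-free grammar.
Assume for contradiction that L is context-free, and let p ≥ 1 be the pumping length given by the pumping lemma for CFLs.
Choose a prime q with q ≥ p and let s = a^q. Then s ∈ L and |s| = q ≥ p.
By the CFL pumping lemma, s = uvxyz for some u, v, x, y, z with |vxy| ≤ p, |vy| ≥ 1, and uv^i xy^i z ∈ L for every i ≥ 0.
All symbols are a's, so only lengths matter: let k = |vy|, with 1 ≤ k ≤ p. Then |uv^i xy^i z| = q + (i − 1)k.

Take i = q + 1: the length is q + qk = q(k + 1).
Both factors satisfy q ≥ 2 and k + 1 ≥ 2, so q(k + 1) is composite and uv^(q+1) xy^(q+1) z ∉ L.

This contradicts the CFL pumping lemma, which requires uv^i xy^i z ∈ L for all i ≥ 0.
Hence L = {a^p : p is prime} is not context-free. ∎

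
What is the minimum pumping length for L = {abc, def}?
p = 4

For a finite language L, the pumping lemma holds vacuously if p > max|s| for s ∈ L.

The longest string in L = {abc, def} has length 3.
If p = 4, then no string s ∈ L has |s| ≥ p, so the condition is vacuously true.

The minimum pumping length is p = 4.

Why no smaller p works: for any p ≤ 3, the longest string s ∈ L has |s| = 3 ≥ p, so it would
have to be pumpable; but pumping up (i = 2, 3, ...) produces ever longer strings, which cannot all lie in the
finite language L. So the pumping property fails for every p ≤ 3.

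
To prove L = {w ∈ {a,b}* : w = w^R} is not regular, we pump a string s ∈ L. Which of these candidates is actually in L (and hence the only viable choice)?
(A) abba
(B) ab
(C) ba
(A) abba

The pumping lemma is applied to a string s that lies in L, so first check membership of each option:
- (A) abba reversed is abba, the same string, so it is a palindrome and is in L ✓
- (B) ab reversed is ba ≠ ab, so it is not a palindrome and is not in L ✗
- (C) ba reversed is ab ≠ ba, so it is not a palindrome and is not in L ✗

Only (A) abba is in L, so it is the only candidate that could play the role of s.
(In a complete proof one picks s in terms of the pumping length p so that |s| ≥ p is guaranteed; a fixed string like abba illustrates the shape of such an s.)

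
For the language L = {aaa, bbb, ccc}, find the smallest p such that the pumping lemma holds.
p = 4

For a finite language L, the pumping lemma holds vacuously if p > max|s| for s ∈ L.

The longest string in L = {aaa, bbb, ccc} has length 3.
If p = 4, then no string s ∈ L has |s| ≥ p, so the condition is vacuously true.

The minimum pumping length is p = 4.

Why no smaller p works: for any p ≤ 3, the longest string s ∈ L has |s| = 3 ≥ p, so it would
have to be pumpable; but pumping up (i = 2, 3, ...) produces ever longer strings, which cannot all lie in the
finite language L. So the pumping property fails for every p ≤ 3.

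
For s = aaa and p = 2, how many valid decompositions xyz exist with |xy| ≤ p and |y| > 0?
3

For s = 'aaa' with pumping length p = 2:

Constraints: |xy| ≤ 2, |y| > 0

Valid decompositions (|xy| ≤ p, |y| ≥ 1):
  • x='', y='a', z='aa'
  • x='a', y='a', z='a'
  • x='', y='aa', z='a'

Total count: 3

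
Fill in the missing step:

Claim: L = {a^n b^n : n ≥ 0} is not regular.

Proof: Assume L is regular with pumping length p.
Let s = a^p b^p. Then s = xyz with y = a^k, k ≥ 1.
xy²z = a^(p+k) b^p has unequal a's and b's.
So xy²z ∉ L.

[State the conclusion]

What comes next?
This contradicts the pumping lemma for regular languages,
which guarantees xy^i z ∈ L for all i ≥ 0.

Since our assumption that L is regular leads to a contradiction,
we conclude that L = {a^n b^n : n ≥ 0} is NOT regular. ∎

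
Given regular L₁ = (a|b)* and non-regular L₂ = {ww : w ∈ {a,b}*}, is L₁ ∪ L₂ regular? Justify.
Yes — L₁ ∪ L₂ is regular.

{ww} ⊆ (a|b)*, so L₁ ∪ L₂ = (a|b)*, which is regular.

Note that the bare facts "L₁ regular, L₂ non-regular" do not settle the question by themselves: the closure of regular languages under ∪, ∩, complement and difference applies only when BOTH operands are regular. With a non-regular operand the result can come out regular or non-regular depending on the specific languages, so one has to work out L₁ ∪ L₂ for this particular pair, as above.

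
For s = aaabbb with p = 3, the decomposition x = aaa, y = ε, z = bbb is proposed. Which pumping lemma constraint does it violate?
Violated: |y| > 0

The decomposition x = aaa, y = ε, z = bbb for s = aaabbb with p = 3
violates the constraint: |y| > 0

|y| = 0, but the pumping lemma requires |y| > 0 (y must be non-empty).

Pumping lemma constraints:
1. xyz = s (decomposition is valid)
2. |xy| ≤ p
3. |y| > 0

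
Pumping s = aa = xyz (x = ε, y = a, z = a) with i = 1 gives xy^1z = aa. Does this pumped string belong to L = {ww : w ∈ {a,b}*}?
Yes

xy¹z = ε · a · a = aa.
aa splits into halves a · a, which are equal, so it is in L (w = a).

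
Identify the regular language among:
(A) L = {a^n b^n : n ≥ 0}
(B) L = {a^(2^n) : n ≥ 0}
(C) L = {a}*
(C) {a}*

(C) L = {a}* is regular.

This can be recognized by a finite automaton (DFA/NFA).
Regular expressions like {a}* define regular languages.

The other choices are not regular:
- {a^(2^n) : n ≥ 0}: After pumping, length is no longer a power of 2
- {a^n b^n : n ≥ 0}: After pumping, the number of a's and b's become unequal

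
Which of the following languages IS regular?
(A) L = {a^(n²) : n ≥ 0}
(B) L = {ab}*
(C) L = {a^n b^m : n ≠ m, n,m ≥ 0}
(B) {ab}*

(B) L = {ab}* is regular.

This can be recognized by a finite automaton (DFA/NFA).
Regular expressions like {ab}* define regular languages.

The other choices are not regular:
- {a^(n²) : n ≥ 0}: After pumping, length is no longer a perfect square
- {a^n b^m : n ≠ m, n,m ≥ 0}: After pumping a's, we can make n = m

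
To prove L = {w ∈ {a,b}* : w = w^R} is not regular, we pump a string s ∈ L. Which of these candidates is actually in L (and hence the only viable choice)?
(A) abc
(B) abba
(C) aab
(B) abba

The pumping lemma is applied to a string s that lies in L, so first check membership of each option:
- (A) abc reversed is cba ≠ abc, so it is not a palindrome and is not in L ✗
- (B) abba reversed is abba, the same string, so it is a palindrome and is in L ✓
- (C) aab reversed is baa ≠ aab, so it is not a palindrome and is not in L ✗

Only (B) abba is in L, so it is the only candidate that could play the role of s.
(In a complete proof one picks s in terms of the pumping length p so that |s| ≥ p is guaranteed; a fixed string like abba illustrates the shape of such an s.)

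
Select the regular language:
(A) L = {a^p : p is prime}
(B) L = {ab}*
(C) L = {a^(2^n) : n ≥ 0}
(B) {ab}*

(B) L = {ab}* is regular.

This can be recognized by a finite automaton (DFA/NFA).
Regular expressions like {ab}* define regular languages.

The other choices are not regular:
- {a^p : p is prime}: After pumping, the length becomes composite
- {a^(2^n) : n ≥ 0}: After pumping, length is no longer a power of 2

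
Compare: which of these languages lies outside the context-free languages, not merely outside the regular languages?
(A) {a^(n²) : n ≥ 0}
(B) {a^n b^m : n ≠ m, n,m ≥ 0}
(A) {a^(n²) : n ≥ 0}

(A) {a^(n²) : n ≥ 0} requires the CFL pumping lemma.

- {a^n b^m : n ≠ m, n,m ≥ 0} is context-free (but not regular)
  • Can be shown non-regular with the regular pumping lemma
  • After pumping a's, we can make n = m

- {a^(n²) : n ≥ 0} is NOT context-free
  • Requires the CFL pumping lemma to prove
  • Gaps between squares grow unboundedly

The CFL pumping lemma is "stronger" in that it can prove non-membership
in the larger class of context-free languages.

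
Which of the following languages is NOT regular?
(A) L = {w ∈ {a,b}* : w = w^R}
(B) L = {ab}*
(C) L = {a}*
(A) {w ∈ {a,b}* : w = w^R}

(A) L = {w ∈ {a,b}* : w = w^R} is NOT regular.

The pumping lemma can be used to prove this:
After pumping, the string is no longer symmetric

The other languages are regular because they can be recognized by finite automata.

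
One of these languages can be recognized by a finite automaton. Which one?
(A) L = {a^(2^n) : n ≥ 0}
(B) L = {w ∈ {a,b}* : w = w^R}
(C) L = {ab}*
(C) {ab}*

(C) L = {ab}* is regular.

This can be recognized by a finite automaton (DFA/NFA).
Regular expressions like {ab}* define regular languages.

The other choices are not regular:
- {w ∈ {a,b}* : w = w^R}: After pumping, the string is no longer symmetric
- {a^(2^n) : n ≥ 0}: After pumping, length is no longer a power of 2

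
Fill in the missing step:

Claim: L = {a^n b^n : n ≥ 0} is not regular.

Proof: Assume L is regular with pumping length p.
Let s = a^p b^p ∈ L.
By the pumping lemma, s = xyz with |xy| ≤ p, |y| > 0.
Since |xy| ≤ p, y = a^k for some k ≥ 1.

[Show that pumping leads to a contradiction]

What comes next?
Consider xy²z = a^(p+k) b^p.

Since k ≥ 1, we have p + k > p.
So xy²z has more a's than b's: (p+k) a's vs p b's.
This means xy²z ∉ L because a^n b^n requires equal counts.

This contradicts the pumping lemma which states xy²z ∈ L.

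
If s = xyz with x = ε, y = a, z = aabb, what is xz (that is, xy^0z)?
aabb

Given x = '', y = 'a', z = 'aabb' and i = 0:

xy^0z = x + y·y·...·y (0 times) + z
       = '' + 'a'^0 + 'aabb'
       = '' + '' + 'aabb'
       = 'aabb'

The pumped string is 'aabb' with length 4.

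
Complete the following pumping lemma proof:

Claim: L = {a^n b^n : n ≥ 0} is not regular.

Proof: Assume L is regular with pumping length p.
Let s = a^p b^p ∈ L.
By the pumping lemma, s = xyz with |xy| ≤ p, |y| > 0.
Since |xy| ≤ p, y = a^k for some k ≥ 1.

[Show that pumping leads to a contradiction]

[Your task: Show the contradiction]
Consider xy²z = a^(p+k) b^p.

Since k ≥ 1, we have p + k > p.
So xy²z has more a's than b's: (p+k) a's vs p b's.
This means xy²z ∉ L because a^n b^n requires equal counts.

This contradicts the pumping lemma which states xy²z ∈ L.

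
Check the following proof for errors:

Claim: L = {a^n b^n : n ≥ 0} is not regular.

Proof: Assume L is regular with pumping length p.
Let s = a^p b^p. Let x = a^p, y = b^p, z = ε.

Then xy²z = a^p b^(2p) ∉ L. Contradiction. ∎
The proof is INCORRECT.

Error: The decomposition violates |xy| ≤ p.
With x = a^p and y = b^p, we have |xy| = 2p > p.
The pumping lemma requires |xy| ≤ p, so y must be within the first p characters.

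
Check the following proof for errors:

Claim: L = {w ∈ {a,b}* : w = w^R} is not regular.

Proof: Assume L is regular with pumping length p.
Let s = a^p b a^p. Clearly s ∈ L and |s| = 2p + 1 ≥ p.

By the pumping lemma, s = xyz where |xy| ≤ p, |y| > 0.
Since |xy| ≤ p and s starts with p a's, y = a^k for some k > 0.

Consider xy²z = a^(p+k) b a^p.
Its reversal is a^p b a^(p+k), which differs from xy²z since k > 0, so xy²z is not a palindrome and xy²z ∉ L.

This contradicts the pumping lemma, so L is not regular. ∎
The proof is correct.

This proof is valid because:
1. s = a^p b a^p is in L and is chosen in terms of p, so |s| ≥ p holds for every p
2. The decomposition analysis is correct: |xy| ≤ p forces y to lie inside the leading a's
3. The contradiction is valid: a^(p+k) b a^p has more a's before the b than after it, so it is not a palindrome
4. The conclusion follows logically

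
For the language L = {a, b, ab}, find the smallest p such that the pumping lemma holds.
p = 3

For a finite language L, the pumping lemma holds vacuously if p > max|s| for s ∈ L.

The longest string in L = {a, b, ab} has length 2.
If p = 3, then no string s ∈ L has |s| ≥ p, so the condition is vacuously true.

The minimum pumping length is p = 3.

Why no smaller p works: for any p ≤ 2, the longest string s ∈ L has |s| = 2 ≥ p, so it would
have to be pumpable; but pumping up (i = 2, 3, ...) produces ever longer strings, which cannot all lie in the
finite language L. So the pumping property fails for every p ≤ 2.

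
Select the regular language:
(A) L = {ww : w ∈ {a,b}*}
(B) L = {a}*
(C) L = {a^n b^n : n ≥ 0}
(B) {a}*

(B) L = {a}* is regular.

This can be recognized by a finite automaton (DFA/NFA).
Regular expressions like {a}* define regular languages.

The other choices are not regular:
- {ww : w ∈ {a,b}*}: After pumping, the two halves no longer match
- {a^n b^n : n ≥ 0}: After pumping, the number of a's and b's become unequal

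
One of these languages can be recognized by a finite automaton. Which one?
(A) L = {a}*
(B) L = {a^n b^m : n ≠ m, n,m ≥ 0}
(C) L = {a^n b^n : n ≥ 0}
(A) {a}*

(A) L = {a}* is regular.

This can be recognized by a finite automaton (DFA/NFA).
Regular expressions like {a}* define regular languages.

The other choices are not regular:
- {a^n b^n : n ≥ 0}: After pumping, the number of a's and b's become unequal
- {a^n b^m : n ≠ m, n,m ≥ 0}: After pumping a's, we can make n = m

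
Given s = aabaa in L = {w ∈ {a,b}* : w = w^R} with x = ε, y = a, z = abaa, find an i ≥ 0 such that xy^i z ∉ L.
i = 2

xy²z = ε · aa · abaa = aaabaa; aaabaa reversed is aabaaa ≠ aaabaa, so it is not a palindrome and is not in L.
(Other choices also work, e.g. i = 0, 3; only i = 1 is guaranteed to stay in L since xy¹z = s.)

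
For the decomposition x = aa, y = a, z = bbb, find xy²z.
aaaabbb

Given x = 'aa', y = 'a', z = 'bbb' and i = 2:

xy^2z = x + y·y·...·y (2 times) + z
       = 'aa' + 'a'^2 + 'bbb'
       = 'aa' + 'aa' + 'bbb'
       = 'aaaabbb'

The pumped string is 'aaaabbb' with length 7.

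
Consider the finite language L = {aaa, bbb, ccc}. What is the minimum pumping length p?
p = 4

For a finite language L, the pumping lemma holds vacuously if p > max|s| for s ∈ L.

The longest string in L = {aaa, bbb, ccc} has length 3.
If p = 4, then no string s ∈ L has |s| ≥ p, so the condition is vacuously true.

The minimum pumping length is p = 4.

Why no smaller p works: for any p ≤ 3, the longest string s ∈ L has |s| = 3 ≥ p, so it would
have to be pumpable; but pumping up (i = 2, 3, ...) produces ever longer strings, which cannot all lie in the
finite language L. So the pumping property fails for every p ≤ 3.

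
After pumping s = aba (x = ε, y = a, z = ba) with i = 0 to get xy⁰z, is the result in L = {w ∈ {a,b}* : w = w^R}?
No

xy⁰z = ε · ε · ba = ba.
ba reversed is ab ≠ ba, so it is not a palindrome and is not in L.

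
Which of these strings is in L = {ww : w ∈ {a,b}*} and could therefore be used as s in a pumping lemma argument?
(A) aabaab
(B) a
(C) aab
(A) aabaab

The pumping lemma is applied to a string s that lies in L, so first check membership of each option:
- (A) aabaab splits into halves aab · aab, which are equal, so it is in L (w = aab) ✓
- (B) a has odd length 1, so it cannot be written as ww and is not in L ✗
- (C) aab has odd length 3, so it cannot be written as ww and is not in L ✗

Only (A) aabaab is in L, so it is the only candidate that could play the role of s.
(In a complete proof one picks s in terms of the pumping length p so that |s| ≥ p is guaranteed; a fixed string like aabaab illustrates the shape of such an s.)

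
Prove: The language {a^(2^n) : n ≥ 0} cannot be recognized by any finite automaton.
Assume for contradiction that L is regular, and let p ≥ 1 be the pumping length given by the pumping lemma.
Choose s = a^(2^p). Then s ∈ L and |s| = 2^p ≥ p.
By the pumping lemma, s = xyz for some x, y, z with |xy| ≤ p, |y| ≥ 1, and xy^i z ∈ L for every i ≥ 0.
Here y = a^k for some k with 1 ≤ k ≤ |xy| ≤ p, and p < 2^p.

Take i = 2: |xy²z| = 2^p + k.
Now 2^p < 2^p + k ≤ 2^p + p < 2^p + 2^p = 2^(p+1).
So |xy²z| lies strictly between the consecutive powers of two 2^p and 2^(p+1), hence is not a power of 2, and xy²z ∉ L.

This contradicts the pumping lemma, which requires xy^i z ∈ L for all i ≥ 0.
Hence L = {a^(2^n) : n ≥ 0} is not regular. ∎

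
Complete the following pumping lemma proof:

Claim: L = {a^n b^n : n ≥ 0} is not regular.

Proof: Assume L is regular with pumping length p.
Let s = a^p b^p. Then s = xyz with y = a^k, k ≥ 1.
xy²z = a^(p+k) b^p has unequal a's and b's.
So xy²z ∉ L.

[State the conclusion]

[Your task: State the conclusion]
This contradicts the pumping lemma for regular languages,
which guarantees xy^i z ∈ L for all i ≥ 0.

Since our assumption that L is regular leads to a contradiction,
we conclude that L = {a^n b^n : n ≥ 0} is NOT regular. ∎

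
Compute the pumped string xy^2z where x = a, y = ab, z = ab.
aababab

Given x = 'a', y = 'ab', z = 'ab' and i = 2:

xy^2z = x + y·y·...·y (2 times) + z
       = 'a' + 'ab'^2 + 'ab'
       = 'a' + 'abab' + 'ab'
       = 'aababab'

The pumped string is 'aababab' with length 7.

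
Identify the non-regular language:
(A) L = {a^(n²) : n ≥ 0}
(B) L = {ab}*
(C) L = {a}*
(A) {a^(n²) : n ≥ 0}

(A) L = {a^(n²) : n ≥ 0} is NOT regular.

The pumping lemma can be used to prove this:
After pumping, length is no longer a perfect square

The other languages are regular because they can be recognized by finite automata.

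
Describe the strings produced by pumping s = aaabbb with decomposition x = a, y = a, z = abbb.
{xy^i z : i ≥ 0} = {a^(2+i) b^3 : i ≥ 0} = {aabbb, aaabbb, aaaabbb, ...}

With x = a, y = a, z = abbb: Starting with aaabbb and pumping the second 'a', we get strings with 2+i a's followed by 3 b's for i = 0, 1, 2, ...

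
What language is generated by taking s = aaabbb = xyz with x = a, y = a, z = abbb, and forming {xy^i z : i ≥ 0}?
{xy^i z : i ≥ 0} = {a^(2+i) b^3 : i ≥ 0} = {aabbb, aaabbb, aaaabbb, ...}

With x = a, y = a, z = abbb: Starting with aaabbb and pumping the second 'a', we get strings with 2+i a's followed by 3 b's for i = 0, 1, 2, ...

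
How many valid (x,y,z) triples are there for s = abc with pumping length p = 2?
3

For s = 'abc' with pumping length p = 2:

Constraints: |xy| ≤ 2, |y| > 0

Valid decompositions (|xy| ≤ p, |y| ≥ 1):
  • x='', y='a', z='bc'
  • x='a', y='b', z='c'
  • x='', y='ab', z='c'

Total count: 3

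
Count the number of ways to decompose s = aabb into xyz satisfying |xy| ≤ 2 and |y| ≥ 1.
3

For s = 'aabb' with pumping length p = 2:

Constraints: |xy| ≤ 2, |y| > 0

Valid decompositions (|xy| ≤ p, |y| ≥ 1):
  • x='', y='a', z='abb'
  • x='a', y='a', z='bb'
  • x='', y='aa', z='bb'

Total count: 3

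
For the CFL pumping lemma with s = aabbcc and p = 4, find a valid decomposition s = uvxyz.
u='a', v='a', x='bb', y='c', z='c'

For s = aabbcc with pumping length p = 4:

One valid decomposition:
- u = 'a'
- v = 'a'
- x = 'bb'
- y = 'c'
- z = 'c'

Verification:
- uvxyz = 'a' + 'a' + 'bb' + 'c' + 'c' = aabbcc ✓
- |vxy| = |'abbc'| = 4 ≤ 4 ✓
- |vy| = |'ac'| = 2 > 0 ✓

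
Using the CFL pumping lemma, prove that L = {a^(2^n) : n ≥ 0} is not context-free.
Assume for contradiction that L is context-free, and let p ≥ 1 be the pumping length given by the pumping lemma for CFLs.
Choose s = a^(2^p). Then s ∈ L and |s| = 2^p ≥ p.
By the CFL pumping lemma, s = uvxyz for some u, v, x, y, z with |vxy| ≤ p, |vy| ≥ 1, and uv^i xy^i z ∈ L for every i ≥ 0.
All symbols are a's, so only lengths matter: let k = |vy|, with 1 ≤ k ≤ |vxy| ≤ p < 2^p.

Take i = 2: |uv²xy²z| = 2^p + k, and 2^p < 2^p + k < 2^p + 2^p = 2^(p+1).
So the length lies strictly between consecutive powers of two and is not a power of 2; uv²xy²z ∉ L.

This contradicts the CFL pumping lemma, which requires uv^i xy^i z ∈ L for all i ≥ 0.
Hence L = {a^(2^n) : n ≥ 0} is not context-free. ∎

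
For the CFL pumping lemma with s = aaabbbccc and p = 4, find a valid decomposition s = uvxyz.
u='aa', v='a', x='bb', y='b', z='ccc'

For s = aaabbbccc with pumping length p = 4:

One valid decomposition:
- u = 'aa'
- v = 'a'
- x = 'bb'
- y = 'b'
- z = 'ccc'

Verification:
- uvxyz = 'aa' + 'a' + 'bb' + 'b' + 'ccc' = aaabbbccc ✓
- |vxy| = |'abbb'| = 4 ≤ 4 ✓
- |vy| = |'ab'| = 2 > 0 ✓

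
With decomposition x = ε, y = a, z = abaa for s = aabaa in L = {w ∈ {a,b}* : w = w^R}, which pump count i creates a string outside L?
i = 0

xy⁰z = ε · ε · abaa = abaa; abaa reversed is aaba ≠ abaa, so it is not a palindrome and is not in L.
(Other choices also work, e.g. i = 2, 3; only i = 1 is guaranteed to stay in L since xy¹z = s.)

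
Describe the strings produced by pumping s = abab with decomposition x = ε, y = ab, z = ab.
{xy^i z : i ≥ 0} = {(ab)^(i+1) : i ≥ 0} = {ab, abab, ababab, ...}

With x = ε, y = ab, z = ab: Pumping 'ab' gives strings of alternating a's and b's.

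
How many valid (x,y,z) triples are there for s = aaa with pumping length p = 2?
3

For s = 'aaa' with pumping length p = 2:

Constraints: |xy| ≤ 2, |y| > 0

Valid decompositions (|xy| ≤ p, |y| ≥ 1):
  • x='', y='a', z='aa'
  • x='a', y='a', z='a'
  • x='', y='aa', z='a'

Total count: 3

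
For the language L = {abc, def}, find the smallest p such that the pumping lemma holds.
p = 4

For a finite language L, the pumping lemma holds vacuously if p > max|s| for s ∈ L.

The longest string in L = {abc, def} has length 3.
If p = 4, then no string s ∈ L has |s| ≥ p, so the condition is vacuously true.

The minimum pumping length is p = 4.

Why no smaller p works: for any p ≤ 3, the longest string s ∈ L has |s| = 3 ≥ p, so it would
have to be pumpable; but pumping up (i = 2, 3, ...) produces ever longer strings, which cannot all lie in the
finite language L. So the pumping property fails for every p ≤ 3.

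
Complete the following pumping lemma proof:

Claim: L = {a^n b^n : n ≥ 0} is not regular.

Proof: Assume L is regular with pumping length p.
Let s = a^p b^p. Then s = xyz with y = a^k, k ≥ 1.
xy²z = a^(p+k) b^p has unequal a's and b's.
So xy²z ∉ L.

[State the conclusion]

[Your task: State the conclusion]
This contradicts the pumping lemma for regular languages,
which guarantees xy^i z ∈ L for all i ≥ 0.

Since our assumption that L is regular leads to a contradiction,
we conclude that L = {a^n b^n : n ≥ 0} is NOT regular. ∎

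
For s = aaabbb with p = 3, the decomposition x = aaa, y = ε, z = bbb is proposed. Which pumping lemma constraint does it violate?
Violated: |y| > 0

The decomposition x = aaa, y = ε, z = bbb for s = aaabbb with p = 3
violates the constraint: |y| > 0

|y| = 0, but the pumping lemma requires |y| > 0 (y must be non-empty).

Pumping lemma constraints:
1. xyz = s (decomposition is valid)
2. |xy| ≤ p
3. |y| > 0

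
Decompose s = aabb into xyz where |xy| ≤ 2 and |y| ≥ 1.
x = '', y = 'aa', z = 'bb'

For s = aabb and p = 2, one valid decomposition is:
- x = '' (length 0)
- y = 'aa' (length 2)
- z = 'bb' (length 2)

Verification:
- xyz = '' + 'aa' + 'bb' = aabb ✓
- |xy| = 2 ≤ 2 ✓
- |y| = 2 > 0 ✓

All pumping lemma constraints are satisfied.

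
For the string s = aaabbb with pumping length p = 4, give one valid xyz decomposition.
x = '', y = 'aa', z = 'abbb'

For s = aaabbb and p = 4, one valid decomposition is:
- x = '' (length 0)
- y = 'aa' (length 2)
- z = 'abbb' (length 4)

Verification:
- xyz = '' + 'aa' + 'abbb' = aaabbb ✓
- |xy| = 2 ≤ 4 ✓
- |y| = 2 > 0 ✓

All pumping lemma constraints are satisfied.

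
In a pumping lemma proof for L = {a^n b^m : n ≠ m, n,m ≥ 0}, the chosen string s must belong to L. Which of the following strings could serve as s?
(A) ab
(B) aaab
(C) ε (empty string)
(B) aaab

The pumping lemma is applied to a string s that lies in L, so first check membership of each option:
- (A) ab = a^1 b^1 has n = m = 1, so it is not in L ✗
- (B) aaab = a^3 b^1 with 3 ≠ 1, so it is in L ✓
- (C) ε = a^0 b^0 has n = m = 0, so it is not in L ✗

Only (B) aaab is in L, so it is the only candidate that could play the role of s.
(In a complete proof one picks s in terms of the pumping length p so that |s| ≥ p is guaranteed; a fixed string like aaab illustrates the shape of such an s.)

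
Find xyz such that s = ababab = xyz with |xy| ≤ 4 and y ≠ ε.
x = 'ab', y = 'a', z = 'bab'

For s = ababab and p = 4, one valid decomposition is:
- x = 'ab' (length 2)
- y = 'a' (length 1)
- z = 'bab' (length 3)

Verification:
- xyz = 'ab' + 'a' + 'bab' = ababab ✓
- |xy| = 3 ≤ 4 ✓
- |y| = 1 > 0 ✓

All pumping lemma constraints are satisfied.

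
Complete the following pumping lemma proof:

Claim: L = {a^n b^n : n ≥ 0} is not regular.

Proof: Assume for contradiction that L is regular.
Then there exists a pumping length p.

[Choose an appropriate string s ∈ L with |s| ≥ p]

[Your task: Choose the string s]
s = a^p b^p

This string is in L (has equal a's and b's) and has length 2p ≥ p.
Any decomposition xyz with |xy| ≤ p means y consists only of a's,
so pumping will unbalance the counts.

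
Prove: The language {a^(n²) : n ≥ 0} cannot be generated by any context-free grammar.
Assume for contradiction that L is context-free, and let p ≥ 1 be the pumping length given by the pumping lemma for CFLs.
Choose s = a^(p²). Then s ∈ L and |s| = p² ≥ p.
By the CFL pumping lemma, s = uvxyz for some u, v, x, y, z with |vxy| ≤ p, |vy| ≥ 1, and uv^i xy^i z ∈ L for every i ≥ 0.
All symbols are a's, so only lengths matter: let k = |vy|, with 1 ≤ k ≤ |vxy| ≤ p.

Take i = 2: |uv²xy²z| = p² + k, and p² < p² + k ≤ p² + p < (p + 1)².
So the length lies strictly between consecutive squares and is not a perfect square; uv²xy²z ∉ L.

This contradicts the CFL pumping lemma, which requires uv^i xy^i z ∈ L for all i ≥ 0.
Hence L = {a^(n²) : n ≥ 0} is not context-free. ∎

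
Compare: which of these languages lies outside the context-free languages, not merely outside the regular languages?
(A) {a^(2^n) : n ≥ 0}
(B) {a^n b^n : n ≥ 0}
(A) {a^(2^n) : n ≥ 0}

(A) {a^(2^n) : n ≥ 0} requires the CFL pumping lemma.

- {a^n b^n : n ≥ 0} is context-free (but not regular)
  • Can be shown non-regular with the regular pumping lemma
  • After pumping, the number of a's and b's become unequal

- {a^(2^n) : n ≥ 0} is NOT context-free
  • Requires the CFL pumping lemma to prove
  • Gaps between powers of 2 grow exponentially

The CFL pumping lemma is "stronger" in that it can prove non-membership
in the larger class of context-free languages.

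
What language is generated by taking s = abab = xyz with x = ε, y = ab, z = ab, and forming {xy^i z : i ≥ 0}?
{xy^i z : i ≥ 0} = {(ab)^(i+1) : i ≥ 0} = {ab, abab, ababab, ...}

With x = ε, y = ab, z = ab: Pumping 'ab' gives strings of alternating a's and b's.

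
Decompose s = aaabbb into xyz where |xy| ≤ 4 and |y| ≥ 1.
x = 'aa', y = 'ab', z = 'bb'

For s = aaabbb and p = 4, one valid decomposition is:
- x = 'aa' (length 2)
- y = 'ab' (length 2)
- z = 'bb' (length 2)

Verification:
- xyz = 'aa' + 'ab' + 'bb' = aaabbb ✓
- |xy| = 4 ≤ 4 ✓
- |y| = 2 > 0 ✓

All pumping lemma constraints are satisfied.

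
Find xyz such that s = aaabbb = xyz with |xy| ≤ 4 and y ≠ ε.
x = 'aaa', y = 'b', z = 'bb'

For s = aaabbb and p = 4, one valid decomposition is:
- x = 'aaa' (length 3)
- y = 'b' (length 1)
- z = 'bb' (length 2)

Verification:
- xyz = 'aaa' + 'b' + 'bb' = aaabbb ✓
- |xy| = 4 ≤ 4 ✓
- |y| = 1 > 0 ✓

All pumping lemma constraints are satisfied.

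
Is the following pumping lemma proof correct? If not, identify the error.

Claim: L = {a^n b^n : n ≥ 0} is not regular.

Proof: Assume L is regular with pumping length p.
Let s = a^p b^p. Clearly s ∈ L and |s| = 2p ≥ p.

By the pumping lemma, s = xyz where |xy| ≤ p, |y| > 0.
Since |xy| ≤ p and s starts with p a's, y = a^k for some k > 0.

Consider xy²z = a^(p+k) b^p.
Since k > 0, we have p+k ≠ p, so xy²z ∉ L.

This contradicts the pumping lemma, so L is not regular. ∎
The proof is correct.

This proof is valid because:
1. The string s = a^p b^p is correctly in L
2. The decomposition analysis is correct: y must consist only of a's
3. The contradiction is valid: pumping increases a's but not b's
4. The conclusion follows logically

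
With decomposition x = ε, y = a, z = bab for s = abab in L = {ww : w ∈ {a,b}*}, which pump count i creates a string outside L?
i = 2

xy²z = ε · aa · bab = aabab; aabab has odd length 5, so it cannot be written as ww and is not in L.
(Other choices also work, e.g. i = 0, 3; only i = 1 is guaranteed to stay in L since xy¹z = s.)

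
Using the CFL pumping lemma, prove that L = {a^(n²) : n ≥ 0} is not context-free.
Assume for contradiction that L is context-free, and let p ≥ 1 be the pumping length given by the pumping lemma for CFLs.
Choose s = a^(p²). Then s ∈ L and |s| = p² ≥ p.
By the CFL pumping lemma, s = uvxyz for some u, v, x, y, z with |vxy| ≤ p, |vy| ≥ 1, and uv^i xy^i z ∈ L for every i ≥ 0.
All symbols are a's, so only lengths matter: let k = |vy|, with 1 ≤ k ≤ |vxy| ≤ p.

Take i = 2: |uv²xy²z| = p² + k, and p² < p² + k ≤ p² + p < (p + 1)².
So the length lies strictly between consecutive squares and is not a perfect square; uv²xy²z ∉ L.

This contradicts the CFL pumping lemma, which requires uv^i xy^i z ∈ L for all i ≥ 0.
Hence L = {a^(n²) : n ≥ 0} is not context-free. ∎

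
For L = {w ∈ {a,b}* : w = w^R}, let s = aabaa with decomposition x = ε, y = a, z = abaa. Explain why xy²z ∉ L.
xy²z = aaabaa ∉ L

Pumping with i = 2 replaces y = a by y² = aa:
- Original: s = xyz = aabaa; aabaa reversed is aabaa, the same string, so it is a palindrome and is in L
- Pumped: xy²z = ε · aa · abaa = aaabaa
- aaabaa reversed is aabaaa ≠ aaabaa, so it is not a palindrome and is not in L

The pumping lemma would require xy²z ∈ L, so this decomposition yields a contradiction.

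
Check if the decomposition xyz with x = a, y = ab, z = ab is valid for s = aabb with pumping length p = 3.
Violated: xyz = s

The decomposition x = a, y = ab, z = ab for s = aabb with p = 3
violates the constraint: xyz = s

xyz = 'a' + 'ab' + 'ab' = 'aabab' ≠ 'aabb' = s. The decomposition doesn't reconstruct s.

Pumping lemma constraints:
1. xyz = s (decomposition is valid)
2. |xy| ≤ p
3. |y| > 0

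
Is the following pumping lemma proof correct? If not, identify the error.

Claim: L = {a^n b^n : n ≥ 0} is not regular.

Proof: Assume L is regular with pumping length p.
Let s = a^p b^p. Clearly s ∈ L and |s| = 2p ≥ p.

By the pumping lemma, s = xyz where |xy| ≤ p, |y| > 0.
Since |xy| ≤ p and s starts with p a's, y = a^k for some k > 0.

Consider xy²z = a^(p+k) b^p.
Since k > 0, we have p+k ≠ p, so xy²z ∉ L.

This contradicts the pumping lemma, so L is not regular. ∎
The proof is correct.

This proof is valid because:
1. The string s = a^p b^p is correctly in L
2. The decomposition analysis is correct: y must consist only of a's
3. The contradiction is valid: pumping increases a's but not b's
4. The conclusion follows logically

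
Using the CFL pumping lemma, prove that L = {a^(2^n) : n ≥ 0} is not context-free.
Assume for contradiction that L is context-free, and let p ≥ 1 be the pumping length given by the pumping lemma for CFLs.
Choose s = a^(2^p). Then s ∈ L and |s| = 2^p ≥ p.
By the CFL pumping lemma, s = uvxyz for some u, v, x, y, z with |vxy| ≤ p, |vy| ≥ 1, and uv^i xy^i z ∈ L for every i ≥ 0.
All symbols are a's, so only lengths matter: let k = |vy|, with 1 ≤ k ≤ |vxy| ≤ p < 2^p.

Take i = 2: |uv²xy²z| = 2^p + k, and 2^p < 2^p + k < 2^p + 2^p = 2^(p+1).
So the length lies strictly between consecutive powers of two and is not a power of 2; uv²xy²z ∉ L.

This contradicts the CFL pumping lemma, which requires uv^i xy^i z ∈ L for all i ≥ 0.
Hence L = {a^(2^n) : n ≥ 0} is not context-free. ∎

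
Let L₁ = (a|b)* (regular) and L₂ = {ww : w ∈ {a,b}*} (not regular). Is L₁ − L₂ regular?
No — L₁ − L₂ is not regular.

L₁ − L₂ is the complement of {ww} within {a,b}*. If it were regular, its complement {ww} would be regular as well (regular languages are closed under complement) — contradiction. So L₁ − L₂ is not regular.

Note that the bare facts "L₁ regular, L₂ non-regular" do not settle the question by themselves: the closure of regular languages under ∪, ∩, complement and difference applies only when BOTH operands are regular. With a non-regular operand the result can come out regular or non-regular depending on the specific languages, so one has to work out L₁ − L₂ for this particular pair, as above.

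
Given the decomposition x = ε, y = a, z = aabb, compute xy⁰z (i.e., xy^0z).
aabb

Given x = '', y = 'a', z = 'aabb' and i = 0:

xy^0z = x + y·y·...·y (0 times) + z
       = '' + 'a'^0 + 'aabb'
       = '' + '' + 'aabb'
       = 'aabb'

The pumped string is 'aabb' with length 4.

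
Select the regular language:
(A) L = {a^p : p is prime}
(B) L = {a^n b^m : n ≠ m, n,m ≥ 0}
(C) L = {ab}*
(C) {ab}*

(C) L = {ab}* is regular.

This can be recognized by a finite automaton (DFA/NFA).
Regular expressions like {ab}* define regular languages.

The other choices are not regular:
- {a^n b^m : n ≠ m, n,m ≥ 0}: After pumping a's, we can make n = m
- {a^p : p is prime}: After pumping, the length becomes composite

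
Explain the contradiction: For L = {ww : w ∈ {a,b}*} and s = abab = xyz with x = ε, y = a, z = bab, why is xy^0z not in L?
xy⁰z = bab ∉ L

Pumping with i = 0 replaces y = a by y⁰ = ε:
- Original: s = xyz = abab; abab splits into halves ab · ab, which are equal, so it is in L (w = ab)
- Pumped: xy⁰z = ε · ε · bab = bab
- bab has odd length 3, so it cannot be written as ww and is not in L

The pumping lemma would require xy⁰z ∈ L, so this decomposition yields a contradiction.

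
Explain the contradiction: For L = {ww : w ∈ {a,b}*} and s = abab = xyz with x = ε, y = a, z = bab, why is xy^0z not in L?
xy⁰z = bab ∉ L

Pumping with i = 0 replaces y = a by y⁰ = ε:
- Original: s = xyz = abab; abab splits into halves ab · ab, which are equal, so it is in L (w = ab)
- Pumped: xy⁰z = ε · ε · bab = bab
- bab has odd length 3, so it cannot be written as ww and is not in L

The pumping lemma would require xy⁰z ∈ L, so this decomposition yields a contradiction.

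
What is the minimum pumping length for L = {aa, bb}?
p = 3

For a finite language L, the pumping lemma holds vacuously if p > max|s| for s ∈ L.

The longest string in L = {aa, bb} has length 2.
If p = 3, then no string s ∈ L has |s| ≥ p, so the condition is vacuously true.

The minimum pumping length is p = 3.

Why no smaller p works: for any p ≤ 2, the longest string s ∈ L has |s| = 2 ≥ p, so it would
have to be pumpable; but pumping up (i = 2, 3, ...) produces ever longer strings, which cannot all lie in the
finite language L. So the pumping property fails for every p ≤ 2.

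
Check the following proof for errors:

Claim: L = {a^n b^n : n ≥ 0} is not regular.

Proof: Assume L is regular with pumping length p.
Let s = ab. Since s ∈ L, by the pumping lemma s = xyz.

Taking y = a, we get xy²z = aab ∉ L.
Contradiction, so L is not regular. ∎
The proof is INCORRECT.

Error: The string s = ab may be shorter than p.
The pumping lemma only applies to strings with |s| ≥ p, and p is not under our control.
We must choose s in terms of p, e.g. s = a^p b^p, to ensure |s| ≥ p.
(The proof also fixes one particular y; a valid argument must handle every decomposition with |xy| ≤ p and |y| ≥ 1 — for s = a^p b^p this forces y = a^k, and then xy²z = a^(p+k) b^p ∉ L.)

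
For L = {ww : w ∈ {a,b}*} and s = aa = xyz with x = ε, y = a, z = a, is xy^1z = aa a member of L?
Yes

xy¹z = ε · a · a = aa.
aa splits into halves a · a, which are equal, so it is in L (w = a).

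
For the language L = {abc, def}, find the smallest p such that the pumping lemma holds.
p = 4

For a finite language L, the pumping lemma holds vacuously if p > max|s| for s ∈ L.

The longest string in L = {abc, def} has length 3.
If p = 4, then no string s ∈ L has |s| ≥ p, so the condition is vacuously true.

The minimum pumping length is p = 4.

Why no smaller p works: for any p ≤ 3, the longest string s ∈ L has |s| = 3 ≥ p, so it would
have to be pumpable; but pumping up (i = 2, 3, ...) produces ever longer strings, which cannot all lie in the
finite language L. So the pumping property fails for every p ≤ 3.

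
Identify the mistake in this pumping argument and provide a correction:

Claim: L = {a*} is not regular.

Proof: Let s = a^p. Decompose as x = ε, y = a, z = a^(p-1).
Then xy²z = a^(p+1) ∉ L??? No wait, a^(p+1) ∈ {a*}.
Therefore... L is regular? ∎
Error: The proof attempts to show a*  is not regular, but a* IS regular!

Correction: a* is a regular language (recognized by a simple DFA with one accepting state and self-loop on 'a'). The pumping lemma can only prove non-regularity, not regularity. For regular languages, pumping always works.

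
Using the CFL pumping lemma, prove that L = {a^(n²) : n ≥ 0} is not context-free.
Assume for contradiction that L is context-free, and let p ≥ 1 be the pumping length given by the pumping lemma for CFLs.
Choose s = a^(p²). Then s ∈ L and |s| = p² ≥ p.
By the CFL pumping lemma, s = uvxyz for some u, v, x, y, z with |vxy| ≤ p, |vy| ≥ 1, and uv^i xy^i z ∈ L for every i ≥ 0.
All symbols are a's, so only lengths matter: let k = |vy|, with 1 ≤ k ≤ |vxy| ≤ p.

Take i = 2: |uv²xy²z| = p² + k, and p² < p² + k ≤ p² + p < (p + 1)².
So the length lies strictly between consecutive squares and is not a perfect square; uv²xy²z ∉ L.

This contradicts the CFL pumping lemma, which requires uv^i xy^i z ∈ L for all i ≥ 0.
Hence L = {a^(n²) : n ≥ 0} is not context-free. ∎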